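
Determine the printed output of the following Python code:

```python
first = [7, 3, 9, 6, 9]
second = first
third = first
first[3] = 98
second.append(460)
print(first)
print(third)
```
[7, 3, 9, 98, 9, 460]
[7, 3, 9, 98, 9, 460]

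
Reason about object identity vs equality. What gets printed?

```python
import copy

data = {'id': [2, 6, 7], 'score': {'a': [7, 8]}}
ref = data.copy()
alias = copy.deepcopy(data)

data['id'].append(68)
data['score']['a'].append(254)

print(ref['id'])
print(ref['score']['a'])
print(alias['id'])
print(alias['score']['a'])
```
[2, 6, 7, 68]
[7, 8, 254]
[2, 6, 7]
[7, 8]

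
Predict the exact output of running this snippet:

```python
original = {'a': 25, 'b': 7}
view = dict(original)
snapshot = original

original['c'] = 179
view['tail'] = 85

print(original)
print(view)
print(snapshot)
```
{'a': 25, 'b': 7, 'c': 179}
{'a': 25, 'b': 7, 'tail': 85}
{'a': 25, 'b': 7, 'c': 179}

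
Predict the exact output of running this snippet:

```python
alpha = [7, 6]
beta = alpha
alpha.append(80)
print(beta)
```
[7, 6, 80]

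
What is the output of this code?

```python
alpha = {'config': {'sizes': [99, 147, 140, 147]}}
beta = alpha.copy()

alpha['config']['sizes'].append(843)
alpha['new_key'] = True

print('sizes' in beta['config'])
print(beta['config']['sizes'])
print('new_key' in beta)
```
True
[99, 147, 140, 147, 843]
False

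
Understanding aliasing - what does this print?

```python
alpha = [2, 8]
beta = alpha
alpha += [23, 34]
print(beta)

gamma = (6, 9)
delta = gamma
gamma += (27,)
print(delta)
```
[2, 8, 23, 34]
(6, 9)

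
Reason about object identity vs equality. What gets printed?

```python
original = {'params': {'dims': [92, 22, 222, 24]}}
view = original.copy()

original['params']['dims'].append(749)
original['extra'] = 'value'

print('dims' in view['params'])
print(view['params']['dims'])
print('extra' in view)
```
True
[92, 22, 222, 24, 749]
False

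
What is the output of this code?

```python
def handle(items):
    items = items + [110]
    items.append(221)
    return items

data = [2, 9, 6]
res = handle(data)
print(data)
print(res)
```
[2, 9, 6]
[2, 9, 6, 110, 221]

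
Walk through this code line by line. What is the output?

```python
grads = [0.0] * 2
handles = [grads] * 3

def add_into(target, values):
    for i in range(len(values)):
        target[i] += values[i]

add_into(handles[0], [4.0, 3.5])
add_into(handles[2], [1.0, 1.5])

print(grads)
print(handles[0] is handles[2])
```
[5.0, 5.0]
True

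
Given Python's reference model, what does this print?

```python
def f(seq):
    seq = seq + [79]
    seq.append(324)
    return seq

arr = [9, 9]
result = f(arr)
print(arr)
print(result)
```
[9, 9]
[9, 9, 79, 324]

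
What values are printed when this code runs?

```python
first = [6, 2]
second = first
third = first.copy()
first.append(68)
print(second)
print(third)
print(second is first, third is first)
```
[6, 2, 68]
[6, 2]
True False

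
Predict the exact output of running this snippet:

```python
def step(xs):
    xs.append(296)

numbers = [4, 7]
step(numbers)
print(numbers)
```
[4, 7, 296]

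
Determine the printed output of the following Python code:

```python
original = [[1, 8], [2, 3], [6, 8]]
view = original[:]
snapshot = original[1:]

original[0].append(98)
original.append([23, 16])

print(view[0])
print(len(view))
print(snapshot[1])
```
[1, 8, 98]
3
[6, 8]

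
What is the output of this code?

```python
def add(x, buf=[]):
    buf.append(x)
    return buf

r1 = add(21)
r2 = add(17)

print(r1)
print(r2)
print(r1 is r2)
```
[21, 17]
[21, 17]
True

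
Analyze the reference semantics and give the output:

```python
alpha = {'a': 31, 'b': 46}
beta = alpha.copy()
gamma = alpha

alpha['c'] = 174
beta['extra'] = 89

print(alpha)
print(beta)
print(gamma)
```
{'a': 31, 'b': 46, 'c': 174}
{'a': 31, 'b': 46, 'extra': 89}
{'a': 31, 'b': 46, 'c': 174}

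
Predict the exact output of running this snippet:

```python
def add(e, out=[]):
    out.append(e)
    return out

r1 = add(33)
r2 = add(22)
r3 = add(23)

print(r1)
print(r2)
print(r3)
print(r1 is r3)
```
[33, 22, 23]
[33, 22, 23]
[33, 22, 23]
True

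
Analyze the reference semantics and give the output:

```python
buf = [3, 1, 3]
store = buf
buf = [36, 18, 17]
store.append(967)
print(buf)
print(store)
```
[36, 18, 17]
[3, 1, 3, 967]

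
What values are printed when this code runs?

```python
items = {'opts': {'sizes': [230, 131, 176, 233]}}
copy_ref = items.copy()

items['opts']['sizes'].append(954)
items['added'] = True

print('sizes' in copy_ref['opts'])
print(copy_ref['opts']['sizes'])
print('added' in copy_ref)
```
True
[230, 131, 176, 233, 954]
False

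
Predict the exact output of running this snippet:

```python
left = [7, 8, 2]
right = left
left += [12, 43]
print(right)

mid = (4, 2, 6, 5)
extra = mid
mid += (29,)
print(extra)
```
[7, 8, 2, 12, 43]
(4, 2, 6, 5)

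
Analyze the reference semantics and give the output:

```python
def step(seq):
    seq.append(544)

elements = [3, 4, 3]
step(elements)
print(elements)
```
[3, 4, 3, 544]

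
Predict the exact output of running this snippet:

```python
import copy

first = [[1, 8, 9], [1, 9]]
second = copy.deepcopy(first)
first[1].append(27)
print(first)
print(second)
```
[[1, 8, 9], [1, 9, 27]]
[[1, 8, 9], [1, 9]]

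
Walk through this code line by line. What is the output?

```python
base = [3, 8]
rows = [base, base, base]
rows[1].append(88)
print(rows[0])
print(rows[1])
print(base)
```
[3, 8, 88]
[3, 8, 88]
[3, 8, 88]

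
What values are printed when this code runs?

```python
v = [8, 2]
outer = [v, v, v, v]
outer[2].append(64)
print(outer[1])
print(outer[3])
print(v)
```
[8, 2, 64]
[8, 2, 64]
[8, 2, 64]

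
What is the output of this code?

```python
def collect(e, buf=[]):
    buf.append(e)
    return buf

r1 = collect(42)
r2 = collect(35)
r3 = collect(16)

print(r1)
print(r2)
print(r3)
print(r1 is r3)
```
[42, 35, 16]
[42, 35, 16]
[42, 35, 16]
True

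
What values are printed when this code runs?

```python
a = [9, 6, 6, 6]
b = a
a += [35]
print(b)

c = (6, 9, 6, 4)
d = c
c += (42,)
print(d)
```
[9, 6, 6, 6, 35]
(6, 9, 6, 4)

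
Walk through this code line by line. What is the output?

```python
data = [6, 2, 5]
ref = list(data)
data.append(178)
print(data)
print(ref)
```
[6, 2, 5, 178]
[6, 2, 5]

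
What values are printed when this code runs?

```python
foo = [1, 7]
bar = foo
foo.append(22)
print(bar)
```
[1, 7, 22]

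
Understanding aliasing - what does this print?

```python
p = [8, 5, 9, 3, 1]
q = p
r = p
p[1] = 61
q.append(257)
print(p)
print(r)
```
[8, 61, 9, 3, 1, 257]
[8, 61, 9, 3, 1, 257]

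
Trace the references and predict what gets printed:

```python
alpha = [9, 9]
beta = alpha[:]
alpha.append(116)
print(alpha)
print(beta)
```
[9, 9, 116]
[9, 9]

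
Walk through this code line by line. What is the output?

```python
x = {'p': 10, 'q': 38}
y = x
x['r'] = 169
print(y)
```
{'p': 10, 'q': 38, 'r': 169}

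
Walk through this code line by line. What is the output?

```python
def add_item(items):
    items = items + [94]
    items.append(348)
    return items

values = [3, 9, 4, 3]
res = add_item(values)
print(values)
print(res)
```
[3, 9, 4, 3]
[3, 9, 4, 3, 94, 348]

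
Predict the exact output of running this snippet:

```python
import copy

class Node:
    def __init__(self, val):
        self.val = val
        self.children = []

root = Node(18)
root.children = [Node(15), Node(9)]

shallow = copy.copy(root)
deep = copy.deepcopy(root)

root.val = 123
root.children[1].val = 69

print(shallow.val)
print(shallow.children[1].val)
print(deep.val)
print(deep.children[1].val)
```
18
69
18
9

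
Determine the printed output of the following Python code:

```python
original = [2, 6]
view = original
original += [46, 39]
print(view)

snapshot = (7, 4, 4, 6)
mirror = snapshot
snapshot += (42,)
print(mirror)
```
[2, 6, 46, 39]
(7, 4, 4, 6)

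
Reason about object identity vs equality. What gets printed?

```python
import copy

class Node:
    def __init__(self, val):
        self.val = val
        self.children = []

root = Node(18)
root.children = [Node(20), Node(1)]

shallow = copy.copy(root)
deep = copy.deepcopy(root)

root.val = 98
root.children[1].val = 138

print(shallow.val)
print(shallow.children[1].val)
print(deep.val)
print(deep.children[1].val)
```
18
138
18
1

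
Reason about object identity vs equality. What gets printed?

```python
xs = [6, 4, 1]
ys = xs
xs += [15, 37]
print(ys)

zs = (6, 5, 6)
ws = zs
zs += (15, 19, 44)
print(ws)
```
[6, 4, 1, 15, 37]
(6, 5, 6)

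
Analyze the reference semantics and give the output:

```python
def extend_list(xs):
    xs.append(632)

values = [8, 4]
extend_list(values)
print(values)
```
[8, 4, 632]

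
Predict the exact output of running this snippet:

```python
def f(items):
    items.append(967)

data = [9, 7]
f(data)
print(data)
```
[9, 7, 967]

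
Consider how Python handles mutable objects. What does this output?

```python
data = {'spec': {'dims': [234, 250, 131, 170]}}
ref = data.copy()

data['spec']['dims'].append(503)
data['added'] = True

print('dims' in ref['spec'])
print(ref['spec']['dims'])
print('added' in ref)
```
True
[234, 250, 131, 170, 503]
False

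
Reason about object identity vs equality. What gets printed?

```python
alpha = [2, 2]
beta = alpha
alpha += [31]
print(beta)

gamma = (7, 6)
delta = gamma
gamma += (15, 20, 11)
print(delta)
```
[2, 2, 31]
(7, 6)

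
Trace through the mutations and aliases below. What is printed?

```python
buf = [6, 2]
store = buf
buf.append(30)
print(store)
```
[6, 2, 30]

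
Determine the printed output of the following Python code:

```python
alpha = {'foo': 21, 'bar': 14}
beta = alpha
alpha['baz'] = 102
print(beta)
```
{'foo': 21, 'bar': 14, 'baz': 102}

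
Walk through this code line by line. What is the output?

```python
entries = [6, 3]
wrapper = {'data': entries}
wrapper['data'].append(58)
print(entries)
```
[6, 3, 58]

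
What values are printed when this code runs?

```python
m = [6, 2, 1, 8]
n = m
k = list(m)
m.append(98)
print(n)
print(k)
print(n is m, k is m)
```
[6, 2, 1, 8, 98]
[6, 2, 1, 8]
True False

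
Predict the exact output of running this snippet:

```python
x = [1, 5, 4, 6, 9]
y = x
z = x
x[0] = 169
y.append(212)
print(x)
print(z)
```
[169, 5, 4, 6, 9, 212]
[169, 5, 4, 6, 9, 212]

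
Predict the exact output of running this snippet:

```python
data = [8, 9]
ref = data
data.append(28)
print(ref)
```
[8, 9, 28]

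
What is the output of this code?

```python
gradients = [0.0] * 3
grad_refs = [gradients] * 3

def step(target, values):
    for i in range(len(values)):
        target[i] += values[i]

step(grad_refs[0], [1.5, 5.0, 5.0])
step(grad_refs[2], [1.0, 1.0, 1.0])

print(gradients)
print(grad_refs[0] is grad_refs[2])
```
[2.5, 6.0, 6.0]
True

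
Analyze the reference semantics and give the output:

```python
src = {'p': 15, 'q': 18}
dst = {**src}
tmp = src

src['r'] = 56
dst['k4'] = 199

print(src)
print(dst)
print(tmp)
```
{'p': 15, 'q': 18, 'r': 56}
{'p': 15, 'q': 18, 'k4': 199}
{'p': 15, 'q': 18, 'r': 56}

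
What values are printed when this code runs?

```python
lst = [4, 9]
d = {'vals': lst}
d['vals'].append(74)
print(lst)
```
[4, 9, 74]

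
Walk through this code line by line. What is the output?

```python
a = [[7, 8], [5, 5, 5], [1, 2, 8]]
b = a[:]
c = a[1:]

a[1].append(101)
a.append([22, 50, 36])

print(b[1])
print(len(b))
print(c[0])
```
[5, 5, 5, 101]
3
[5, 5, 5, 101]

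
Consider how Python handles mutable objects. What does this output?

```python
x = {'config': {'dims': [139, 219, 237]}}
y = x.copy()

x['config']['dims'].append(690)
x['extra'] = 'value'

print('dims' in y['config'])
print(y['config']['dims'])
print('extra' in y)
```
True
[139, 219, 237, 690]
False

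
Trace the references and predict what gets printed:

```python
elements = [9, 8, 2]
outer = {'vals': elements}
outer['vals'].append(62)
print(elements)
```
[9, 8, 2, 62]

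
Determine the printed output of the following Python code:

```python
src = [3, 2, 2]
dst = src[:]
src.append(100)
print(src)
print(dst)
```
[3, 2, 2, 100]
[3, 2, 2]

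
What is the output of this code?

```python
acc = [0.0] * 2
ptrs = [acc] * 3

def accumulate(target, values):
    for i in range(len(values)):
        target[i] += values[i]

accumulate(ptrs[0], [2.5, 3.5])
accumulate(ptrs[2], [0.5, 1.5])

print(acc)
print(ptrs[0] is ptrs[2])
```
[3.0, 5.0]
True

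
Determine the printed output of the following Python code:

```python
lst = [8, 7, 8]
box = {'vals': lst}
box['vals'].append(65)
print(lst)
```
[8, 7, 8, 65]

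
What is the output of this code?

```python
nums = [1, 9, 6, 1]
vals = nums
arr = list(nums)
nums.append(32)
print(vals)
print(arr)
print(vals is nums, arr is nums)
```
[1, 9, 6, 1, 32]
[1, 9, 6, 1]
True False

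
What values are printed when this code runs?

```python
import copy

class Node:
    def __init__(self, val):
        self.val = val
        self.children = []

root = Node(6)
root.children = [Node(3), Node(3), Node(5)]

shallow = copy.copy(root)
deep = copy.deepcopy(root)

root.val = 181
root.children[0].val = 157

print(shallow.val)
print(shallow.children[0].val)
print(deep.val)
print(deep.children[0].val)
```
6
157
6
3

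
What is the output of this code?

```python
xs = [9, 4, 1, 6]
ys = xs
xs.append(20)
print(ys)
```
[9, 4, 1, 6, 20]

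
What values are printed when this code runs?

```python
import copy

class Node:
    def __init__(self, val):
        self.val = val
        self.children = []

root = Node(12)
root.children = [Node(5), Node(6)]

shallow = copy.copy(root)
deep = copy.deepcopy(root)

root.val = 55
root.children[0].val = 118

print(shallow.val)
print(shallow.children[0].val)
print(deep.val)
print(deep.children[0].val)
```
12
118
12
5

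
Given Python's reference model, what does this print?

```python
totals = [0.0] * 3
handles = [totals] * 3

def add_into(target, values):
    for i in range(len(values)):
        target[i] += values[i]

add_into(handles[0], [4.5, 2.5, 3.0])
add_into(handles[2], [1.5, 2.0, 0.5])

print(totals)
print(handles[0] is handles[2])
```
[6.0, 4.5, 3.5]
True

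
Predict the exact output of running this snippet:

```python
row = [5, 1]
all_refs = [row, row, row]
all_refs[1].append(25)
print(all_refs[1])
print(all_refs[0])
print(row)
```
[5, 1, 25]
[5, 1, 25]
[5, 1, 25]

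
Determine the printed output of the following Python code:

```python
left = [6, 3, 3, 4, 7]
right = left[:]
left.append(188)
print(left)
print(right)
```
[6, 3, 3, 4, 7, 188]
[6, 3, 3, 4, 7]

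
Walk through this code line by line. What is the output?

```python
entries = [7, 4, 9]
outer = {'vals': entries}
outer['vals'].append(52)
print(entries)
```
[7, 4, 9, 52]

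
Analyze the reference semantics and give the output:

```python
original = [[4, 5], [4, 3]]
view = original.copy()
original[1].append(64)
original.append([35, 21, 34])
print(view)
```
[[4, 5], [4, 3, 64]]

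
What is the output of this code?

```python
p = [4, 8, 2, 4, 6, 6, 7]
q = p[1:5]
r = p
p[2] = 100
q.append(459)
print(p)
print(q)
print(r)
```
[4, 8, 100, 4, 6, 6, 7]
[8, 2, 4, 6, 459]
[4, 8, 100, 4, 6, 6, 7]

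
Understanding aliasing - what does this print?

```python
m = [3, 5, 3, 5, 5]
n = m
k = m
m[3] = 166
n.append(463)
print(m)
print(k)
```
[3, 5, 3, 166, 5, 463]
[3, 5, 3, 166, 5, 463]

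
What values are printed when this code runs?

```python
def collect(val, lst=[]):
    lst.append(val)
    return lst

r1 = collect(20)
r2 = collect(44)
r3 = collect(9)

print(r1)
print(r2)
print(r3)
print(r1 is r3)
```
[20, 44, 9]
[20, 44, 9]
[20, 44, 9]
True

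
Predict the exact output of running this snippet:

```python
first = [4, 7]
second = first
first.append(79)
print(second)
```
[4, 7, 79]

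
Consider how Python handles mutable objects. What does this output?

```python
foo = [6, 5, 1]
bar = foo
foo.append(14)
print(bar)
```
[6, 5, 1, 14]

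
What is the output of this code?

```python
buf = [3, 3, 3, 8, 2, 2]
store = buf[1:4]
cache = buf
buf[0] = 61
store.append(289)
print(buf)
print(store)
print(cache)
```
[61, 3, 3, 8, 2, 2]
[3, 3, 8, 289]
[61, 3, 3, 8, 2, 2]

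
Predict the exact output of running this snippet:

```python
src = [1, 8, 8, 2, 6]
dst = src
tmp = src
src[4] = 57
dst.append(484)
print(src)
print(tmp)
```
[1, 8, 8, 2, 57, 484]
[1, 8, 8, 2, 57, 484]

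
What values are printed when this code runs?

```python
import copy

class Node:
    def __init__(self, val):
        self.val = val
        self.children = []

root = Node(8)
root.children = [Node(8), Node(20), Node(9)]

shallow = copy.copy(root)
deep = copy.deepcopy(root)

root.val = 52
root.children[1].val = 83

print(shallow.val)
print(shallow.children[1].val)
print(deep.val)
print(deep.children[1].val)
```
8
83
8
20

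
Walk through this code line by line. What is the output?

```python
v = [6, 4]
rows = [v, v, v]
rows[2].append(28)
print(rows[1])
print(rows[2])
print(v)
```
[6, 4, 28]
[6, 4, 28]
[6, 4, 28]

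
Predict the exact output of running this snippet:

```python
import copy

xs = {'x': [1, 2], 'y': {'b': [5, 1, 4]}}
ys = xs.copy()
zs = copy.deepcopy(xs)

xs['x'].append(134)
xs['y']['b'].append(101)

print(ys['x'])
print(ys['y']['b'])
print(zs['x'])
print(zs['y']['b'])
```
[1, 2, 134]
[5, 1, 4, 101]
[1, 2]
[5, 1, 4]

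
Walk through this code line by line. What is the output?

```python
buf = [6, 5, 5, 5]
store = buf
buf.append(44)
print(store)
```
[6, 5, 5, 5, 44]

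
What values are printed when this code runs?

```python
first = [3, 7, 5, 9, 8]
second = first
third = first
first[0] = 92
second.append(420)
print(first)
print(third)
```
[92, 7, 5, 9, 8, 420]
[92, 7, 5, 9, 8, 420]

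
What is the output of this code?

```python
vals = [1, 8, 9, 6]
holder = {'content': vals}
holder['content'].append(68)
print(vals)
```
[1, 8, 9, 6, 68]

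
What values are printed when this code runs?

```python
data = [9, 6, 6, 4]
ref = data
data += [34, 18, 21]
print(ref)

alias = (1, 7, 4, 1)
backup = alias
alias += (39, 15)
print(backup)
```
[9, 6, 6, 4, 34, 18, 21]
(1, 7, 4, 1)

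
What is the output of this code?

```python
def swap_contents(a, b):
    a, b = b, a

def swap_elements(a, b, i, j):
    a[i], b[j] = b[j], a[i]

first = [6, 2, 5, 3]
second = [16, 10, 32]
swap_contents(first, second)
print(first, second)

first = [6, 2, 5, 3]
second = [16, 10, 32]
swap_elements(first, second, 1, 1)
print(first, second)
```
[6, 2, 5, 3] [16, 10, 32]
[6, 10, 5, 3] [16, 2, 32]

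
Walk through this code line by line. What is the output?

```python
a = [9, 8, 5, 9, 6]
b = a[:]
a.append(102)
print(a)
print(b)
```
[9, 8, 5, 9, 6, 102]
[9, 8, 5, 9, 6]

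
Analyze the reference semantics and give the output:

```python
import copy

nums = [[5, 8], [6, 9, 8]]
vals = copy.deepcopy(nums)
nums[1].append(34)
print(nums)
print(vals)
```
[[5, 8], [6, 9, 8, 34]]
[[5, 8], [6, 9, 8]]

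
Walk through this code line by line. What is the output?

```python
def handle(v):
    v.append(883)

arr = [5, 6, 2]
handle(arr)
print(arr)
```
[5, 6, 2, 883]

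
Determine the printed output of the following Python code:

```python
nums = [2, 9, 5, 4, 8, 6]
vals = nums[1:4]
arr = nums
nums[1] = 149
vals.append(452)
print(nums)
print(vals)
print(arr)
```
[2, 149, 5, 4, 8, 6]
[9, 5, 4, 452]
[2, 149, 5, 4, 8, 6]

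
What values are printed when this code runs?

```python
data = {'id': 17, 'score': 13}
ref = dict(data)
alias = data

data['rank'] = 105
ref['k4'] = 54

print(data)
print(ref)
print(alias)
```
{'id': 17, 'score': 13, 'rank': 105}
{'id': 17, 'score': 13, 'k4': 54}
{'id': 17, 'score': 13, 'rank': 105}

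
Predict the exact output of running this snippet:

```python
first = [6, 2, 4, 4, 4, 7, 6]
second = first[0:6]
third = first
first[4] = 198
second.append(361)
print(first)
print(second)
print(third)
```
[6, 2, 4, 4, 198, 7, 6]
[6, 2, 4, 4, 4, 7, 361]
[6, 2, 4, 4, 198, 7, 6]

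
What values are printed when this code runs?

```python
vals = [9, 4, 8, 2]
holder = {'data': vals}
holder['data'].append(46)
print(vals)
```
[9, 4, 8, 2, 46]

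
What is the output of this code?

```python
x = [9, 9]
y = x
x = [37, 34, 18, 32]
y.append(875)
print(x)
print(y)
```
[37, 34, 18, 32]
[9, 9, 875]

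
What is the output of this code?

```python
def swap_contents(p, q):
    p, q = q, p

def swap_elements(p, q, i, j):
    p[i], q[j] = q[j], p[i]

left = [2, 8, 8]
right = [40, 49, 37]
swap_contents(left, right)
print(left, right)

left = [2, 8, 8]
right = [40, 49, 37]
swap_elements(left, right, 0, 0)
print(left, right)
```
[2, 8, 8] [40, 49, 37]
[40, 8, 8] [2, 49, 37]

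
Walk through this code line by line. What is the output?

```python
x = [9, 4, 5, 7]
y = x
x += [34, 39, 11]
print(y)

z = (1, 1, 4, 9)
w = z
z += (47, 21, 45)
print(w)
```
[9, 4, 5, 7, 34, 39, 11]
(1, 1, 4, 9)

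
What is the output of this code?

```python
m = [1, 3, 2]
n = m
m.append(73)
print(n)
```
[1, 3, 2, 73]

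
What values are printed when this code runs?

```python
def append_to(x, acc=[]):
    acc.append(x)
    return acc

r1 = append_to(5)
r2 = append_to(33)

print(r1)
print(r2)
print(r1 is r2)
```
[5, 33]
[5, 33]
True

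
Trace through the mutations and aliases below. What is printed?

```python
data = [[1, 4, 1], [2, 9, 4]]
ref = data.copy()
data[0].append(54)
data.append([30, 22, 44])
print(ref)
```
[[1, 4, 1, 54], [2, 9, 4]]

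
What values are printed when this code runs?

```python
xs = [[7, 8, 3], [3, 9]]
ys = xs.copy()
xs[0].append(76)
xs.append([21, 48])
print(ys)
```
[[7, 8, 3, 76], [3, 9]]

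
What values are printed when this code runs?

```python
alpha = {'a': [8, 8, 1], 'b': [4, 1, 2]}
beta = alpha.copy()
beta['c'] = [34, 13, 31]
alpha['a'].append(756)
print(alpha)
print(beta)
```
{'a': [8, 8, 1, 756], 'b': [4, 1, 2]}
{'a': [8, 8, 1, 756], 'b': [4, 1, 2], 'c': [34, 13, 31]}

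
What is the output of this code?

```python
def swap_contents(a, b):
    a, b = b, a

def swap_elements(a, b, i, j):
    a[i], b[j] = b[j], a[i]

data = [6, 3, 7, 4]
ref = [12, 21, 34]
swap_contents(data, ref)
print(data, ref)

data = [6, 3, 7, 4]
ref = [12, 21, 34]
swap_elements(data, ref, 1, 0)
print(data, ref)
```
[6, 3, 7, 4] [12, 21, 34]
[6, 12, 7, 4] [3, 21, 34]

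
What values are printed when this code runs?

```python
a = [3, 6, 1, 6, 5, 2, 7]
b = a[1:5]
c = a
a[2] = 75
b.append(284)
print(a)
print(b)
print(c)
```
[3, 6, 75, 6, 5, 2, 7]
[6, 1, 6, 5, 284]
[3, 6, 75, 6, 5, 2, 7]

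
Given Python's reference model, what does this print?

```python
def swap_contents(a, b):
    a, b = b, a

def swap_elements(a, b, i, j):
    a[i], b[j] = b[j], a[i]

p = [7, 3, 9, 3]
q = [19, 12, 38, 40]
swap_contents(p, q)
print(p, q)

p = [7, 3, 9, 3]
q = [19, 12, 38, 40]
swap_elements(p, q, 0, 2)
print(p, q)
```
[7, 3, 9, 3] [19, 12, 38, 40]
[38, 3, 9, 3] [19, 12, 7, 40]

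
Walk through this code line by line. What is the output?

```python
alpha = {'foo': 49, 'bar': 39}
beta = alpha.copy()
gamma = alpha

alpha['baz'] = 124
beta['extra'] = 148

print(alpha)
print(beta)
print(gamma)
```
{'foo': 49, 'bar': 39, 'baz': 124}
{'foo': 49, 'bar': 39, 'extra': 148}
{'foo': 49, 'bar': 39, 'baz': 124}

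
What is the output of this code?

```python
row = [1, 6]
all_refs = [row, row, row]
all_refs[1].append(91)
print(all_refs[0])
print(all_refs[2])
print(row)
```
[1, 6, 91]
[1, 6, 91]
[1, 6, 91]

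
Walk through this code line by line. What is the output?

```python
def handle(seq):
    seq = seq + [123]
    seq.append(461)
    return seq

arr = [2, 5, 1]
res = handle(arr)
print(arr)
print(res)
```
[2, 5, 1]
[2, 5, 1, 123, 461]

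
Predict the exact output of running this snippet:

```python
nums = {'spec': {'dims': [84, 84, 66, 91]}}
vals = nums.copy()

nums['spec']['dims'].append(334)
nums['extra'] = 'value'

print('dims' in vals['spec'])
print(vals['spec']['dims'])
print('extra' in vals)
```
True
[84, 84, 66, 91, 334]
False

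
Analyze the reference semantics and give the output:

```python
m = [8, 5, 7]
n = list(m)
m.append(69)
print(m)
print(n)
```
[8, 5, 7, 69]
[8, 5, 7]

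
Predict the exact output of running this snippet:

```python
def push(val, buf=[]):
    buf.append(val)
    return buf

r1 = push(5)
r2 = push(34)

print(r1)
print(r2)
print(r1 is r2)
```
[5, 34]
[5, 34]
True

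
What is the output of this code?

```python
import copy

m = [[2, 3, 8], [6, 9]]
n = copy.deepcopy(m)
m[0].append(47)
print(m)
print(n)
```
[[2, 3, 8, 47], [6, 9]]
[[2, 3, 8], [6, 9]]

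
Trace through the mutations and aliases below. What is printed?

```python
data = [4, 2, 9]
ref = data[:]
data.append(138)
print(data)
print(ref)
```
[4, 2, 9, 138]
[4, 2, 9]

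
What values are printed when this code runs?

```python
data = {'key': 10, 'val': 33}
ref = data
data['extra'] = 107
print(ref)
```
{'key': 10, 'val': 33, 'extra': 107}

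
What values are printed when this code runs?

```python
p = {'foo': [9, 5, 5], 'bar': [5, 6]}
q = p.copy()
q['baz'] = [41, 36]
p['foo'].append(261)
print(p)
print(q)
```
{'foo': [9, 5, 5, 261], 'bar': [5, 6]}
{'foo': [9, 5, 5, 261], 'bar': [5, 6], 'baz': [41, 36]}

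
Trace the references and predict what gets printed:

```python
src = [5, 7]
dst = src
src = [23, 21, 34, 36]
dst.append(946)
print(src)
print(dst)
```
[23, 21, 34, 36]
[5, 7, 946]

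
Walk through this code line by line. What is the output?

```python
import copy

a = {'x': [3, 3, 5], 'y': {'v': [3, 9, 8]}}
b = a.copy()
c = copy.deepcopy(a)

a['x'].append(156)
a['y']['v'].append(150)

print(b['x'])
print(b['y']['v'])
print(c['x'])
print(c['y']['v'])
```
[3, 3, 5, 156]
[3, 9, 8, 150]
[3, 3, 5]
[3, 9, 8]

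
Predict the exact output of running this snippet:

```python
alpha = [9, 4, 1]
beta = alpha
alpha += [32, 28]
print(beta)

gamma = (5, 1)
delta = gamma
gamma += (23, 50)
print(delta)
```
[9, 4, 1, 32, 28]
(5, 1)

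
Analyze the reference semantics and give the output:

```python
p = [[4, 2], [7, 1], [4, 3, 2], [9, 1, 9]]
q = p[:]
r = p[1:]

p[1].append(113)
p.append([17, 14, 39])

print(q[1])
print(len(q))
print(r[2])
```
[7, 1, 113]
4
[9, 1, 9]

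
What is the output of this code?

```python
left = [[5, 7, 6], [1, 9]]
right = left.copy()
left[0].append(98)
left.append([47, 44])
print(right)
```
[[5, 7, 6, 98], [1, 9]]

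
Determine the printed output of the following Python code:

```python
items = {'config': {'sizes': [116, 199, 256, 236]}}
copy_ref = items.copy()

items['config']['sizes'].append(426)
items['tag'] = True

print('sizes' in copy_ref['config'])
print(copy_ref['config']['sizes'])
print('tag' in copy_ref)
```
True
[116, 199, 256, 236, 426]
False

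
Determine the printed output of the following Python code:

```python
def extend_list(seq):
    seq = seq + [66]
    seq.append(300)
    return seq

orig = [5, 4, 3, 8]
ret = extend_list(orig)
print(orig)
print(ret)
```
[5, 4, 3, 8]
[5, 4, 3, 8, 66, 300]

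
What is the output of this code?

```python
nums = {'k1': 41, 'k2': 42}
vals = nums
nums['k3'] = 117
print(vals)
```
{'k1': 41, 'k2': 42, 'k3': 117}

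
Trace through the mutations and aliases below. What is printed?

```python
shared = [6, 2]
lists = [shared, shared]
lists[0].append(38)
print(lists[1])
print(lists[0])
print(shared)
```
[6, 2, 38]
[6, 2, 38]
[6, 2, 38]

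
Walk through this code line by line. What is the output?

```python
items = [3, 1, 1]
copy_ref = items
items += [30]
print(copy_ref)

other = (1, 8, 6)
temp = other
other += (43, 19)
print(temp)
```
[3, 1, 1, 30]
(1, 8, 6)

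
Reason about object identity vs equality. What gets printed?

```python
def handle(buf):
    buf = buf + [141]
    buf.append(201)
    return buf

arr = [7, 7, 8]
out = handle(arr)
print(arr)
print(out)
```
[7, 7, 8]
[7, 7, 8, 141, 201]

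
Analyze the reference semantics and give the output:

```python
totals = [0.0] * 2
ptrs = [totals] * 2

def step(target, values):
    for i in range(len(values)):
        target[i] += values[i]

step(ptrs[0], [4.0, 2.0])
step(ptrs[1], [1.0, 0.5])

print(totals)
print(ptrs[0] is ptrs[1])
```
[5.0, 2.5]
True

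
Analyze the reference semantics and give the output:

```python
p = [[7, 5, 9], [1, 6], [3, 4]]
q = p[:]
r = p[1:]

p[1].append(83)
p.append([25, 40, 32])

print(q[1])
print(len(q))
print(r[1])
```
[1, 6, 83]
3
[3, 4]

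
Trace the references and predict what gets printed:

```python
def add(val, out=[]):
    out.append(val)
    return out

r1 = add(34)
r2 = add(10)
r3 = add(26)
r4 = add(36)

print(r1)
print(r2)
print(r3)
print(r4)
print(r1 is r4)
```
[34, 10, 26, 36]
[34, 10, 26, 36]
[34, 10, 26, 36]
[34, 10, 26, 36]
True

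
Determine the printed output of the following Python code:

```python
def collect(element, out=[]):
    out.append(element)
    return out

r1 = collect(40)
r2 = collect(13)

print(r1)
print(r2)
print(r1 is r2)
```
[40, 13]
[40, 13]
True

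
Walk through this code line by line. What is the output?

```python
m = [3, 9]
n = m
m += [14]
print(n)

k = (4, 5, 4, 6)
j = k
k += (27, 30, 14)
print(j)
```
[3, 9, 14]
(4, 5, 4, 6)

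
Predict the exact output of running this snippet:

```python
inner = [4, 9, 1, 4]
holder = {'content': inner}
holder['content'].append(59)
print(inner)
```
[4, 9, 1, 4, 59]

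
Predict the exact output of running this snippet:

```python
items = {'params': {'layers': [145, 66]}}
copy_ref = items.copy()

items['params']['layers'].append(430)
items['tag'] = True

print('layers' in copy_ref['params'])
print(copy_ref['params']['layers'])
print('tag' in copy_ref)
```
True
[145, 66, 430]
False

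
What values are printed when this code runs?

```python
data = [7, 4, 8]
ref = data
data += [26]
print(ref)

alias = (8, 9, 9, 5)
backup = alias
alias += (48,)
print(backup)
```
[7, 4, 8, 26]
(8, 9, 9, 5)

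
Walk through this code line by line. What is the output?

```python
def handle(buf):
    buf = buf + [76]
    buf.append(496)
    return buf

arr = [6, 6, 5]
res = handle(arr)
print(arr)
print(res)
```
[6, 6, 5]
[6, 6, 5, 76, 496]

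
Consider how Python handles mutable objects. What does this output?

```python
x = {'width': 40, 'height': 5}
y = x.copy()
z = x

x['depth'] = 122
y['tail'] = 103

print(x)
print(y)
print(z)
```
{'width': 40, 'height': 5, 'depth': 122}
{'width': 40, 'height': 5, 'tail': 103}
{'width': 40, 'height': 5, 'depth': 122}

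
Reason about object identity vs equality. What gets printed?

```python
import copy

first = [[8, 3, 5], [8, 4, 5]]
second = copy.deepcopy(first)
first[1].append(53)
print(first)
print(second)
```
[[8, 3, 5], [8, 4, 5, 53]]
[[8, 3, 5], [8, 4, 5]]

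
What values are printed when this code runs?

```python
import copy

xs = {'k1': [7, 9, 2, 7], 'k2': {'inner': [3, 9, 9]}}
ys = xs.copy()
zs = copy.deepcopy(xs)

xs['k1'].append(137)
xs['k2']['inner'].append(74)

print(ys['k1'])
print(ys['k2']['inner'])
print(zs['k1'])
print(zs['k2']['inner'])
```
[7, 9, 2, 7, 137]
[3, 9, 9, 74]
[7, 9, 2, 7]
[3, 9, 9]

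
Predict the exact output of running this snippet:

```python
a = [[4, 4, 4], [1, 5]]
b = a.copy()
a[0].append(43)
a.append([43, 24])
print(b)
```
[[4, 4, 4, 43], [1, 5]]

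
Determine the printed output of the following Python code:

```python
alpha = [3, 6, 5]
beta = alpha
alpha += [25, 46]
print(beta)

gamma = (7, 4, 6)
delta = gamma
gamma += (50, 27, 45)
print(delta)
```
[3, 6, 5, 25, 46]
(7, 4, 6)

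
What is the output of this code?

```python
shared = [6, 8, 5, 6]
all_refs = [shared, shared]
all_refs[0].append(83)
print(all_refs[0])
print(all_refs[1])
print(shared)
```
[6, 8, 5, 6, 83]
[6, 8, 5, 6, 83]
[6, 8, 5, 6, 83]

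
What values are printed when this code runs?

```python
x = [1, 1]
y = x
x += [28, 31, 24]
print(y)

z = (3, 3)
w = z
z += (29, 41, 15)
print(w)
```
[1, 1, 28, 31, 24]
(3, 3)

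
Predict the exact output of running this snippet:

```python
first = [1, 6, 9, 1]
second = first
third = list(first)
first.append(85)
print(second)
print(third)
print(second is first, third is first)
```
[1, 6, 9, 1, 85]
[1, 6, 9, 1]
True False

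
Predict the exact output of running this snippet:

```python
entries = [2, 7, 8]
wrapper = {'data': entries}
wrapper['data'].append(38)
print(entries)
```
[2, 7, 8, 38]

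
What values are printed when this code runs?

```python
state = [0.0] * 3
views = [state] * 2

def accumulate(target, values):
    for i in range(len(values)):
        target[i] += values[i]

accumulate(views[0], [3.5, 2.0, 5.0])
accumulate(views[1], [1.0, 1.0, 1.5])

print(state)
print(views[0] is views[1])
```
[4.5, 3.0, 6.5]
True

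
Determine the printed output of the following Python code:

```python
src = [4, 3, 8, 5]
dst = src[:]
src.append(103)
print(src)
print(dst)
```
[4, 3, 8, 5, 103]
[4, 3, 8, 5]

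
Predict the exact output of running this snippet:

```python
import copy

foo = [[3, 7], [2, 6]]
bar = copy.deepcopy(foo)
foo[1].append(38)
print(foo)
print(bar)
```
[[3, 7], [2, 6, 38]]
[[3, 7], [2, 6]]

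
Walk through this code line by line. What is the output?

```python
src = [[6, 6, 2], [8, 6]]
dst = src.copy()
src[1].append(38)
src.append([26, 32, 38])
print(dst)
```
[[6, 6, 2], [8, 6, 38]]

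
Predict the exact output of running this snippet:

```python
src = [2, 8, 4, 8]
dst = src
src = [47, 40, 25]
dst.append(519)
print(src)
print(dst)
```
[47, 40, 25]
[2, 8, 4, 8, 519]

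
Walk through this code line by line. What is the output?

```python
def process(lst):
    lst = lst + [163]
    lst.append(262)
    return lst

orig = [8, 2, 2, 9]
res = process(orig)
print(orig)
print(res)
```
[8, 2, 2, 9]
[8, 2, 2, 9, 163, 262]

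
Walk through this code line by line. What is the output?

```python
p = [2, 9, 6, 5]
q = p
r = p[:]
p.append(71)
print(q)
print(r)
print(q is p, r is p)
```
[2, 9, 6, 5, 71]
[2, 9, 6, 5]
True False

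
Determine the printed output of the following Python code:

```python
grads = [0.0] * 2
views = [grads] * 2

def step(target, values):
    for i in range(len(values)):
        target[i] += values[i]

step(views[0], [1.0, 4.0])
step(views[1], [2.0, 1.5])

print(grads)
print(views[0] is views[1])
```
[3.0, 5.5]
True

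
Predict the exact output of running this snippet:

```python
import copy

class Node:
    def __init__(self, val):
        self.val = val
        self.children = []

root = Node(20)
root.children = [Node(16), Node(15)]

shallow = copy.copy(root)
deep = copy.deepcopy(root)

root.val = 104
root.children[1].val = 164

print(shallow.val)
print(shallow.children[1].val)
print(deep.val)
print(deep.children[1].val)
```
20
164
20
15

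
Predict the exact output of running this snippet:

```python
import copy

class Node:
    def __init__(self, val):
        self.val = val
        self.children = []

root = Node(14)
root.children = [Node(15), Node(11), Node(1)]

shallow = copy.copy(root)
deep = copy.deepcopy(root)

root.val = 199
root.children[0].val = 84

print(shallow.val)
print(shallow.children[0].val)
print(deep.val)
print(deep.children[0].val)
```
14
84
14
15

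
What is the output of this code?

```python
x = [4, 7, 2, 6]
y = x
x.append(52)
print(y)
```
[4, 7, 2, 6, 52]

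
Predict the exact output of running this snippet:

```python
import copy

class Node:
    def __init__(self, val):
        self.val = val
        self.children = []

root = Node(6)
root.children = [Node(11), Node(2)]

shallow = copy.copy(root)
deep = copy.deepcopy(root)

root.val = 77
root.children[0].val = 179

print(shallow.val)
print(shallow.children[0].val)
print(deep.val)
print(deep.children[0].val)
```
6
179
6
11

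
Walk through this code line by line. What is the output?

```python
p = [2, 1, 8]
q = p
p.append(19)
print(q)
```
[2, 1, 8, 19]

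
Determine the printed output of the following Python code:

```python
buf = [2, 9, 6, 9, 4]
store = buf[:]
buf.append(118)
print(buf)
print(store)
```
[2, 9, 6, 9, 4, 118]
[2, 9, 6, 9, 4]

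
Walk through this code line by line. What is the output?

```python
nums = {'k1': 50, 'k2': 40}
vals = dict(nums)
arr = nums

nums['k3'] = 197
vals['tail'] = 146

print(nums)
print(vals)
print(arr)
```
{'k1': 50, 'k2': 40, 'k3': 197}
{'k1': 50, 'k2': 40, 'tail': 146}
{'k1': 50, 'k2': 40, 'k3': 197}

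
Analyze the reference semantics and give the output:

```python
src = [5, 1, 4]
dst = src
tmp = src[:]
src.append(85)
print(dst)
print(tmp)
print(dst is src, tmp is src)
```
[5, 1, 4, 85]
[5, 1, 4]
True False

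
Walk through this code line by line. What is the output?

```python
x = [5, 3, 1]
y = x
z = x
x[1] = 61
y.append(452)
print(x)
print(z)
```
[5, 61, 1, 452]
[5, 61, 1, 452]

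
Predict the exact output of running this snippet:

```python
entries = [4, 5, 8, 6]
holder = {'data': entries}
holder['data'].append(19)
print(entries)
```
[4, 5, 8, 6, 19]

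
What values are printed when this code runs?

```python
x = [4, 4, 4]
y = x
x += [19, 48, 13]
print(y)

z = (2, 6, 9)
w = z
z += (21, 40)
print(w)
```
[4, 4, 4, 19, 48, 13]
(2, 6, 9)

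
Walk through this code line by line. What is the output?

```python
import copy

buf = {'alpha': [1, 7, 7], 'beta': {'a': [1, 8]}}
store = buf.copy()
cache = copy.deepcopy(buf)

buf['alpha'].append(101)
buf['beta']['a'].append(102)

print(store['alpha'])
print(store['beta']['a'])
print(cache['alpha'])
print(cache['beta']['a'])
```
[1, 7, 7, 101]
[1, 8, 102]
[1, 7, 7]
[1, 8]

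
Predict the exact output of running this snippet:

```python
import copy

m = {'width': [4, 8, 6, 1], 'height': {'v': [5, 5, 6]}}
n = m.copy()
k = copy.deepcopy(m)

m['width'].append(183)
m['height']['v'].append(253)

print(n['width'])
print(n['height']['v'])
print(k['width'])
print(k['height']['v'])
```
[4, 8, 6, 1, 183]
[5, 5, 6, 253]
[4, 8, 6, 1]
[5, 5, 6]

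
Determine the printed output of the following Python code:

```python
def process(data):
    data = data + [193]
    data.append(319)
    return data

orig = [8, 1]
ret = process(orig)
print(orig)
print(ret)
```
[8, 1]
[8, 1, 193, 319]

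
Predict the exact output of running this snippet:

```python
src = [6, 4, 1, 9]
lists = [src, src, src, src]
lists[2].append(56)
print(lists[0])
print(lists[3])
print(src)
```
[6, 4, 1, 9, 56]
[6, 4, 1, 9, 56]
[6, 4, 1, 9, 56]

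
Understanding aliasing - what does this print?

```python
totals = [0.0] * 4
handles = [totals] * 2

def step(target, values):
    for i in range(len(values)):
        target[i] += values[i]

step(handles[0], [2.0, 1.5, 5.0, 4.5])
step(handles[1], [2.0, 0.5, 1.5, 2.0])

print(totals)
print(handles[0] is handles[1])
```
[4.0, 2.0, 6.5, 6.5]
True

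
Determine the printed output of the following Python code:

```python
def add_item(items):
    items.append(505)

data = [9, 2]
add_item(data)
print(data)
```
[9, 2, 505]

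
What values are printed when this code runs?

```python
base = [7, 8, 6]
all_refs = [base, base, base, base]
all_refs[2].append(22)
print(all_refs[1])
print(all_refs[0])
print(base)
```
[7, 8, 6, 22]
[7, 8, 6, 22]
[7, 8, 6, 22]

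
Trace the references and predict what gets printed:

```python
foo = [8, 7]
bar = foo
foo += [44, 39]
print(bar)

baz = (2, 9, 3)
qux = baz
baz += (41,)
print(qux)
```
[8, 7, 44, 39]
(2, 9, 3)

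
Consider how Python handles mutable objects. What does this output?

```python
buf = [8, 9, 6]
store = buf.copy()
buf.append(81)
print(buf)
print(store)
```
[8, 9, 6, 81]
[8, 9, 6]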